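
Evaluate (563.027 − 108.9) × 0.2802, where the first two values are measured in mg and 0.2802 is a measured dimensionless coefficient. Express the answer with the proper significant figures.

563.027 mg − 108.9 mg = 454.127 mg; the difference is limited to 1 decimal place (4 s.f.).
Carrying full precision, 454.127 × 0.2802 = 127.2463854 mg; 0.2802 has 4 s.f., so the result keeps min(4, 4) = 4 s.f.
Rounded to 4 significant figures: 127.2 mg.

127.2 mg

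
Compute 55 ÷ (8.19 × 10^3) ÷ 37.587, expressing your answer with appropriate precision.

1.8 × 10^-4

55 ÷ (8.19 × 10^3) ÷ 37.587 = 0.000178665674715…
Multiplication/division keeps the fewest significant figures: 55 → 2 s.f., 8.19 × 10^3 → 3 s.f., 37.587 → 5 s.f.; limit is 2.
Rounded to 2 significant figures: 1.8 × 10^-4.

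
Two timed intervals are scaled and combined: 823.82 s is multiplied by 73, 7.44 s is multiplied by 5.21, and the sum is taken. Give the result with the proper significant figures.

823.82 × 73 = 60138.86 → 6.0 × 10^4 s (2 s.f., last digit at the 10^3 place).
7.44 × 5.21 = 38.7624 → 38.8 s (3 s.f., last digit at the 10^-1 place).
Sum: 60177.6224 s; keep the coarser place, 10^3.
Result: 6.0 × 10^4 s.

6.0 × 10^4 s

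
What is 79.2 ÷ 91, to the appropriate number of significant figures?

79.2 ÷ 91 = 0.87032967033…
Multiplication/division keeps the fewest significant figures: 79.2 → 3 s.f., 91 → 2 s.f.; limit is 2.
Rounded to 2 significant figures: 0.87.

0.87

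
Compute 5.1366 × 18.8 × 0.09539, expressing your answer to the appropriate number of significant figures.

5.1366 × 18.8 × 0.09539 = 9.2116291512
Multiplication/division keeps the fewest significant figures: 5.1366 → 5 s.f., 18.8 → 3 s.f., 0.09539 → 4 s.f.; limit is 3.
Rounded to 3 significant figures: 9.21.

9.21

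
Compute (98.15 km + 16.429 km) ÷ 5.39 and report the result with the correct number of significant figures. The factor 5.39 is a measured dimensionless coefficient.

21.3 km

98.15 km + 16.429 km = 114.579 km; the sum is limited to 2 decimal places (5 s.f.).
Carrying full precision, 114.579 ÷ 5.39 = 21.2576994434… km; 5.39 has 3 s.f., so the result keeps min(5, 3) = 3 s.f.
Rounded to 3 significant figures: 21.3 km.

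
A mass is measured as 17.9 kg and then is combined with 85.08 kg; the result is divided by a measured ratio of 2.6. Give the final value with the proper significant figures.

17.9 kg + 85.08 kg = 102.98 kg; the sum is limited to 1 decimal place (4 s.f.).
Carrying full precision, 102.98 ÷ 2.6 = 39.6076923077… kg; 2.6 has 2 s.f., so the result keeps min(4, 2) = 2 s.f.
Rounded to 2 significant figures: 4.0 × 10^1 kg.

4.0 × 10^1 kg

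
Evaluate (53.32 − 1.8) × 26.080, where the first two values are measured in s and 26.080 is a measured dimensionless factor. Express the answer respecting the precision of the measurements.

53.32 s − 1.8 s = 51.52 s; the difference is limited to 1 decimal place (3 s.f.).
Carrying full precision, 51.52 × 26.080 = 1343.6416 s; 26.080 has 5 s.f., so the result keeps min(3, 5) = 3 s.f.
Rounded to 3 significant figures: 1.34 × 10^3 s.

1.34 × 10^3 s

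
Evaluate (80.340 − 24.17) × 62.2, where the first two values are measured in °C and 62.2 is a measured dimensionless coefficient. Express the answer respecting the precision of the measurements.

80.340 °C − 24.17 °C = 56.170 °C; the difference is limited to 2 decimal places (4 s.f.).
Carrying full precision, 56.170 × 62.2 = 3493.774 °C; 62.2 has 3 s.f., so the result keeps min(4, 3) = 3 s.f.
Rounded to 3 significant figures: 3.49 × 10^3 °C.

3.49 × 10^3 °C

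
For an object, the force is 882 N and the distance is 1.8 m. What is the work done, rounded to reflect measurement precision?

1.6 × 10³ J

work done = 882 N × 1.8 m = 1587.6 J.
882 has 3 significant figures; 1.8 has 2.
Division/multiplication keeps the fewest: 2 significant figures.
Rounded: 1.6 × 10³ J.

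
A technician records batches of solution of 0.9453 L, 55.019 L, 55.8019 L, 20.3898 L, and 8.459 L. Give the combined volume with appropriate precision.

140.615 L

0.9453 L + 55.019 L + 55.8019 L + 20.3898 L + 8.459 L = 140.6150 L.
Addition/subtraction keeps the fewest decimal places: 0.9453 → 4 decimal places, 55.019 → 3 decimal places, 55.8019 → 4 decimal places, 20.3898 → 4 decimal places, 8.459 → 3 decimal places; limit is 3.
Rounded to 3 decimal places: 140.615 L.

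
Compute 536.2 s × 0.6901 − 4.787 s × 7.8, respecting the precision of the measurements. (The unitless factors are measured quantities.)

536.2 × 0.6901 = 370.03162 → 370.0 s (4 s.f., last digit at the 10^-1 place).
4.787 × 7.8 = 37.3386 → 37 s (2 s.f., last digit at the 10^0 place).
Difference: 332.69302 s; keep the coarser place, 10^0.
Result: 3.33 × 10² s.

3.33 × 10² s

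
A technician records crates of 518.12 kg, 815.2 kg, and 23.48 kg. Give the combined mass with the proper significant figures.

1356.8 kg

518.12 kg + 815.2 kg + 23.48 kg = 1356.80 kg.
Addition/subtraction keeps the fewest decimal places: 518.12 → 2 decimal places, 815.2 → 1 decimal place, 23.48 → 2 decimal places; limit is 1.
Rounded to 1 decimal place: 1356.8 kg.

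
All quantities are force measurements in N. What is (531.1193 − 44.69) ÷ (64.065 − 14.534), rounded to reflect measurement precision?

531.1193 − 44.69 = 486.4293, limited to 2 d.p. → 5 s.f.; 64.065 − 14.534 = 49.531, limited to 3 d.p. → 5 s.f.
Carrying full precision, 486.4293 ÷ 49.531 = 9.82070420545…; keep min(5, 5) = 5 s.f.
Rounded to 5 significant figures: 9.8207.

9.8207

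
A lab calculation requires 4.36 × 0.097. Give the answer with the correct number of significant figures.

0.42

4.36 × 0.097 = 0.42292
Multiplication/division keeps the fewest significant figures: 4.36 → 3 s.f., 0.097 → 2 s.f.; limit is 2.
Rounded to 2 significant figures: 0.42.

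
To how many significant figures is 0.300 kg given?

3

0.300: leading zeros are not significant; trailing zeros after a decimal point are significant.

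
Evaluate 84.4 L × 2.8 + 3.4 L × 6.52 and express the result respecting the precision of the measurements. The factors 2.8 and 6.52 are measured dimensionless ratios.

84.4 × 2.8 = 236.32 → 2.4 × 10^2 L (2 s.f., last digit at the 10^1 place).
3.4 × 6.52 = 22.168 → 22 L (2 s.f., last digit at the 10^0 place).
Sum: 258.488 L; keep the coarser place, 10^1.
Result: 2.6 × 10^2 L.

2.6 × 10^2 L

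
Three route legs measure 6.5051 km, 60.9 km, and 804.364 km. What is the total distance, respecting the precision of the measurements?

871.8 km

6.5051 km + 60.9 km + 804.364 km = 871.7691 km.
Addition/subtraction keeps the fewest decimal places: 6.5051 → 4 decimal places, 60.9 → 1 decimal place, 804.364 → 3 decimal places; limit is 1.
Rounded to 1 decimal place: 871.8 km.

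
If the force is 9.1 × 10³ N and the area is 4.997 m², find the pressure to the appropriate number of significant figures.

pressure = 9.1 × 10³ N ÷ 4.997 m² = 1821.09265559… Pa.
9.1 × 10³ has 2 significant figures; 4.997 has 4.
Division/multiplication keeps the fewest: 2 significant figures.
Rounded: 1.8 × 10³ Pa.

1.8 × 10³ Pa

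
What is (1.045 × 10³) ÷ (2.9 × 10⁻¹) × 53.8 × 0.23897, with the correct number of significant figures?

4.6 × 10⁴

(1.045 × 10³) ÷ (2.9 × 10⁻¹) × 53.8 × 0.23897 = 46328.0426552…
Multiplication/division keeps the fewest significant figures: 1.045 × 10³ → 4 s.f., 2.9 × 10⁻¹ → 2 s.f., 53.8 → 3 s.f., 0.23897 → 5 s.f.; limit is 2.
Rounded to 2 significant figures: 4.6 × 10⁴.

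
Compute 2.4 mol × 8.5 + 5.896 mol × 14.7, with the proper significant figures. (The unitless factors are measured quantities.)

2.4 × 8.5 = 20.4 → 20. mol (2 s.f., last digit at the 10^0 place).
5.896 × 14.7 = 86.6712 → 86.7 mol (3 s.f., last digit at the 10^-1 place).
Sum: 107.0712 mol; keep the coarser place, 10^0.
Result: 107 mol.

107 mol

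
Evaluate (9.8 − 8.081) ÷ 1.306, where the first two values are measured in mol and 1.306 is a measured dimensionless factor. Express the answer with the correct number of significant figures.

9.8 mol − 8.081 mol = 1.719 mol; the difference is limited to 1 decimal place (2 s.f.).
Carrying full precision, 1.719 ÷ 1.306 = 1.31623277182… mol; 1.306 has 4 s.f., so the result keeps min(2, 4) = 2 s.f.
Rounded to 2 significant figures: 1.3 mol.

1.3 mol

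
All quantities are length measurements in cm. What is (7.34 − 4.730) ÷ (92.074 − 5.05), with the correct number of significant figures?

0.0300

7.34 − 4.730 = 2.610, limited to 2 d.p. → 3 s.f.; 92.074 − 5.05 = 87.024, limited to 2 d.p. → 4 s.f.
Carrying full precision, 2.610 ÷ 87.024 = 0.0299917264203…; keep min(3, 4) = 3 s.f.
Rounded to 3 significant figures: 0.0300.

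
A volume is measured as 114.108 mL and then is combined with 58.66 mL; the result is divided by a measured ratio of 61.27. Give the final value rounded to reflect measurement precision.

114.108 mL + 58.66 mL = 172.768 mL; the sum is limited to 2 decimal places (5 s.f.).
Carrying full precision, 172.768 ÷ 61.27 = 2.8197812959… mL; 61.27 has 4 s.f., so the result keeps min(5, 4) = 4 s.f.
Rounded to 4 significant figures: 2.820 mL.

2.820 mL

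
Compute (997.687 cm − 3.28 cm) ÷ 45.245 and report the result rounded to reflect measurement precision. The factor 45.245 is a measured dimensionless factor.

21.978 cm

997.687 cm − 3.28 cm = 994.407 cm; the difference is limited to 2 decimal places (5 s.f.).
Carrying full precision, 994.407 ÷ 45.245 = 21.9782738424… cm; 45.245 has 5 s.f., so the result keeps min(5, 5) = 5 s.f.
Rounded to 5 significant figures: 21.978 cm.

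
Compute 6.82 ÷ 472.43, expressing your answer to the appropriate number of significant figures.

6.82 ÷ 472.43 = 0.0144360011007…
Multiplication/division keeps the fewest significant figures: 6.82 → 3 s.f., 472.43 → 5 s.f.; limit is 3.
Rounded to 3 significant figures: 0.0144.

0.0144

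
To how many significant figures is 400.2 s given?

400.2: zeros between nonzero digits are significant.

4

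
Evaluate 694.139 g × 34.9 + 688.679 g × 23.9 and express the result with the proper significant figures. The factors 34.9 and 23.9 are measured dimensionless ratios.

4.07 × 10^4 g

694.139 × 34.9 = 24225.4511 → 2.42 × 10^4 g (3 s.f., last digit at the 10^2 place).
688.679 × 23.9 = 16459.4281 → 1.65 × 10^4 g (3 s.f., last digit at the 10^2 place).
Sum: 40684.8792 g; keep the coarser place, 10^2.
Result: 4.07 × 10^4 g.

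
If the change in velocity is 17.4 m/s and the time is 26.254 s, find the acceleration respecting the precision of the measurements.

acceleration = 17.4 m/s ÷ 26.254 s = 0.662756151444… m/s².
17.4 has 3 significant figures; 26.254 has 5.
Division/multiplication keeps the fewest: 3 significant figures.
Rounded: 0.663 m/s².

0.663 m/s²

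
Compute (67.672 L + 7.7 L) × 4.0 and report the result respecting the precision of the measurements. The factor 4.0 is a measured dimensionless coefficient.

67.672 L + 7.7 L = 75.372 L; the sum is limited to 1 decimal place (3 s.f.).
Carrying full precision, 75.372 × 4.0 = 301.488 L; 4.0 has 2 s.f., so the result keeps min(3, 2) = 2 s.f.
Rounded to 2 significant figures: 3.0 × 10² L.

3.0 × 10² L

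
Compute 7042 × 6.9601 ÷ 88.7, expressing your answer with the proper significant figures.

553

7042 × 6.9601 ÷ 88.7 = 552.570735062…
Multiplication/division keeps the fewest significant figures: 7042 → 4 s.f., 6.9601 → 5 s.f., 88.7 → 3 s.f.; limit is 3.
Rounded to 3 significant figures: 553.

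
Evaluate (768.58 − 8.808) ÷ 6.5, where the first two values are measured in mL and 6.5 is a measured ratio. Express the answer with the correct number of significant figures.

768.58 mL − 8.808 mL = 759.772 mL; the difference is limited to 2 decimal places (5 s.f.).
Carrying full precision, 759.772 ÷ 6.5 = 116.888 mL; 6.5 has 2 s.f., so the result keeps min(5, 2) = 2 s.f.
Rounded to 2 significant figures: 1.2 × 10² mL.

1.2 × 10² mL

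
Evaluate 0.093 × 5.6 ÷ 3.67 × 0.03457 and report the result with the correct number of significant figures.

4.9 × 10^-3

0.093 × 5.6 ÷ 3.67 × 0.03457 = 0.0049057373297…
Multiplication/division keeps the fewest significant figures: 0.093 → 2 s.f., 5.6 → 2 s.f., 3.67 → 3 s.f., 0.03457 → 4 s.f.; limit is 2.
Rounded to 2 significant figures: 4.9 × 10^-3.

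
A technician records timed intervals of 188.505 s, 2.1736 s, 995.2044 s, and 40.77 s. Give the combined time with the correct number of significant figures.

1.22665 × 10^3 s

188.505 s + 2.1736 s + 995.2044 s + 40.77 s = 1226.6530 s.
Addition/subtraction keeps the fewest decimal places: 188.505 → 3 decimal places, 2.1736 → 4 decimal places, 995.2044 → 4 decimal places, 40.77 → 2 decimal places; limit is 2.
Rounded to 2 decimal places: 1.22665 × 10^3 s.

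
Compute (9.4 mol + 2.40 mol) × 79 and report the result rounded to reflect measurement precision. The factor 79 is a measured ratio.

9.4 mol + 2.40 mol = 11.80 mol; the sum is limited to 1 decimal place (3 s.f.).
Carrying full precision, 11.80 × 79 = 932.2 mol; 79 has 2 s.f., so the result keeps min(3, 2) = 2 s.f.
Rounded to 2 significant figures: 9.3 × 10² mol.

9.3 × 10² mol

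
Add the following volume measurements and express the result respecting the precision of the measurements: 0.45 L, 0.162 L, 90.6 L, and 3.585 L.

0.45 L + 0.162 L + 90.6 L + 3.585 L = 94.797 L.
Addition/subtraction keeps the fewest decimal places: 0.45 → 2 decimal places, 0.162 → 3 decimal places, 90.6 → 1 decimal place, 3.585 → 3 decimal places; limit is 1.
Rounded to 1 decimal place: 94.8 L.

94.8 L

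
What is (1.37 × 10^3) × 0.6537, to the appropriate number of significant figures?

896

(1.37 × 10^3) × 0.6537 = 895.569
Multiplication/division keeps the fewest significant figures: 1.37 × 10^3 → 3 s.f., 0.6537 → 4 s.f.; limit is 3.
Rounded to 3 significant figures: 896.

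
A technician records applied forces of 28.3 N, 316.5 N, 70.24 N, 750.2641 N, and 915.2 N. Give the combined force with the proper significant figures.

28.3 N + 316.5 N + 70.24 N + 750.2641 N + 915.2 N = 2080.5041 N.
Addition/subtraction keeps the fewest decimal places: 28.3 → 1 decimal place, 316.5 → 1 decimal place, 70.24 → 2 decimal places, 750.2641 → 4 decimal places, 915.2 → 1 decimal place; limit is 1.
Rounded to 1 decimal place: 2080.5 N.

2080.5 N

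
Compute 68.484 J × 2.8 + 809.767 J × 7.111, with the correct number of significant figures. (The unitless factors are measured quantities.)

5.95 × 10³ J

68.484 × 2.8 = 191.7552 → 1.9 × 10² J (2 s.f., last digit at the 10^1 place).
809.767 × 7.111 = 5758.253137 → 5758 J (4 s.f., last digit at the 10^0 place).
Sum: 5950.008337 J; keep the coarser place, 10^1.
Result: 5.95 × 10³ J.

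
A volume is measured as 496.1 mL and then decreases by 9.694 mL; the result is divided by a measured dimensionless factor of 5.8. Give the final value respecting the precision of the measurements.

496.1 mL − 9.694 mL = 486.406 mL; the difference is limited to 1 decimal place (4 s.f.).
Carrying full precision, 486.406 ÷ 5.8 = 83.8631034483… mL; 5.8 has 2 s.f., so the result keeps min(4, 2) = 2 s.f.
Rounded to 2 significant figures: 84 mL.

84 mL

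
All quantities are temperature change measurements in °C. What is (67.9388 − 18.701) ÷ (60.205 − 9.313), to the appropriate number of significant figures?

67.9388 − 18.701 = 49.2378, limited to 3 d.p. → 5 s.f.; 60.205 − 9.313 = 50.892, limited to 3 d.p. → 5 s.f.
Carrying full precision, 49.2378 ÷ 50.892 = 0.967495873615…; keep min(5, 5) = 5 s.f.
Rounded to 5 significant figures: 0.96750.

0.96750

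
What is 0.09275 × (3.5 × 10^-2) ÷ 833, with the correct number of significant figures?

3.9 × 10^-6

0.09275 × (3.5 × 10^-2) ÷ 833 = 0.00000389705882353…
Multiplication/division keeps the fewest significant figures: 0.09275 → 4 s.f., 3.5 × 10^-2 → 2 s.f., 833 → 3 s.f.; limit is 2.
Rounded to 2 significant figures: 3.9 × 10^-6.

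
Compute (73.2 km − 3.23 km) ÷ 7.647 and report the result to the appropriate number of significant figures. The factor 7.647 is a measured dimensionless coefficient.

73.2 km − 3.23 km = 69.97 km; the difference is limited to 1 decimal place (3 s.f.).
Carrying full precision, 69.97 ÷ 7.647 = 9.14999346149… km; 7.647 has 4 s.f., so the result keeps min(3, 4) = 3 s.f.
Rounded to 3 significant figures: 9.15 km.

9.15 km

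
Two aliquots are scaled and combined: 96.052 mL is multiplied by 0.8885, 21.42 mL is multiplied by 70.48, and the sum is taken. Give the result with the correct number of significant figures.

1.595 × 10^3 mL

96.052 × 0.8885 = 85.342202 → 85.34 mL (4 s.f., last digit at the 10^-2 place).
21.42 × 70.48 = 1509.6816 → 1510. mL (4 s.f., last digit at the 10^0 place).
Sum: 1595.023802 mL; keep the coarser place, 10^0.
Result: 1.595 × 10^3 mL.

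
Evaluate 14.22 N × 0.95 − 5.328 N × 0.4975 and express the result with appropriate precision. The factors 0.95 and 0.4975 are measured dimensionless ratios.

11 N

14.22 × 0.95 = 13.509 → 14 N (2 s.f., last digit at the 10^0 place).
5.328 × 0.4975 = 2.65068 → 2.651 N (4 s.f., last digit at the 10^-3 place).
Difference: 10.85832 N; keep the coarser place, 10^0.
Result: 11 N.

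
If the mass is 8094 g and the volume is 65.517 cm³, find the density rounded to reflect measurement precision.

123.5 g/cm³

density = 8094 g ÷ 65.517 cm³ = 123.540455149… g/cm³.
8094 has 4 significant figures; 65.517 has 5.
Division/multiplication keeps the fewest: 4 significant figures.
Rounded: 123.5 g/cm³.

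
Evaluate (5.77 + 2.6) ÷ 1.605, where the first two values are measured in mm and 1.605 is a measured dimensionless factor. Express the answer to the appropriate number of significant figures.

5.77 mm + 2.6 mm = 8.37 mm; the sum is limited to 1 decimal place (2 s.f.).
Carrying full precision, 8.37 ÷ 1.605 = 5.21495327103… mm; 1.605 has 4 s.f., so the result keeps min(2, 4) = 2 s.f.
Rounded to 2 significant figures: 5.2 mm.

5.2 mm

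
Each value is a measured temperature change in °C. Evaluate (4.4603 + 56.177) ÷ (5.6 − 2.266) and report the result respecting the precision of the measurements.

4.4603 + 56.177 = 60.6373, limited to 3 d.p. → 5 s.f.; 5.6 − 2.266 = 3.334, limited to 1 d.p. → 2 s.f.
Carrying full precision, 60.6373 ÷ 3.334 = 18.1875524895…; keep min(5, 2) = 2 s.f.
Rounded to 2 significant figures: 18.

18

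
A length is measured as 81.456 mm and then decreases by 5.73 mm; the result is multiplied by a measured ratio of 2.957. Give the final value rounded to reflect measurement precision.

81.456 mm − 5.73 mm = 75.726 mm; the difference is limited to 2 decimal places (4 s.f.).
Carrying full precision, 75.726 × 2.957 = 223.921782 mm; 2.957 has 4 s.f., so the result keeps min(4, 4) = 4 s.f.
Rounded to 4 significant figures: 223.9 mm.

223.9 mm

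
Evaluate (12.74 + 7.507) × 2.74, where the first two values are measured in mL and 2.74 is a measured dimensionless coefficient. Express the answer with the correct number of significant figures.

55.5 mL

12.74 mL + 7.507 mL = 20.247 mL; the sum is limited to 2 decimal places (4 s.f.).
Carrying full precision, 20.247 × 2.74 = 55.47678 mL; 2.74 has 3 s.f., so the result keeps min(4, 3) = 3 s.f.
Rounded to 3 significant figures: 55.5 mL.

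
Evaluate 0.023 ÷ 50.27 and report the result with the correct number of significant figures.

4.6 × 10⁻⁴

0.023 ÷ 50.27 = 0.000457529341556…
Multiplication/division keeps the fewest significant figures: 0.023 → 2 s.f., 50.27 → 4 s.f.; limit is 2.
Rounded to 2 significant figures: 4.6 × 10⁻⁴.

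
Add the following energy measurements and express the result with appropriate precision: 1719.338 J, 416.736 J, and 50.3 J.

2186.4 J

1719.338 J + 416.736 J + 50.3 J = 2186.374 J.
Addition/subtraction keeps the fewest decimal places: 1719.338 → 3 decimal places, 416.736 → 3 decimal places, 50.3 → 1 decimal place; limit is 1.
Rounded to 1 decimal place: 2186.4 J.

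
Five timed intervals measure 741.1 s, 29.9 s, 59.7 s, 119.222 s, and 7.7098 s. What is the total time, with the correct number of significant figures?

9.576 × 10^2 s

741.1 s + 29.9 s + 59.7 s + 119.222 s + 7.7098 s = 957.6318 s.
Addition/subtraction keeps the fewest decimal places: 741.1 → 1 decimal place, 29.9 → 1 decimal place, 59.7 → 1 decimal place, 119.222 → 3 decimal places, 7.7098 → 4 decimal places; limit is 1.
Rounded to 1 decimal place: 9.576 × 10^2 s.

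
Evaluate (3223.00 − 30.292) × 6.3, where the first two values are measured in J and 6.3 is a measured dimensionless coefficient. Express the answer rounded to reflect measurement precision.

2.0 × 10^4 J

3223.00 J − 30.292 J = 3192.708 J; the difference is limited to 2 decimal places (6 s.f.).
Carrying full precision, 3192.708 × 6.3 = 20114.0604 J; 6.3 has 2 s.f., so the result keeps min(6, 2) = 2 s.f.
Rounded to 2 significant figures: 2.0 × 10^4 J.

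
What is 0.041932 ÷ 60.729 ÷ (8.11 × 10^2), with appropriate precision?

8.51 × 10^-7

0.041932 ÷ 60.729 ÷ (8.11 × 10^2) = 8.51390094527 × 10^-7…
Multiplication/division keeps the fewest significant figures: 0.041932 → 5 s.f., 60.729 → 5 s.f., 8.11 × 10^2 → 3 s.f.; limit is 3.
Rounded to 3 significant figures: 8.51 × 10^-7.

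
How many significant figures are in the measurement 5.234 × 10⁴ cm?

5.234 × 10⁴: in scientific notation every digit of the coefficient is significant.

4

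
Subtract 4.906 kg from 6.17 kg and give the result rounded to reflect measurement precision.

6.17 kg − 4.906 kg = 1.264 kg.
Addition/subtraction keeps the fewest decimal places: 6.17 → 2 decimal places, 4.906 → 3 decimal places; limit is 2.
Rounded to 2 decimal places: 1.26 kg.

1.26 kg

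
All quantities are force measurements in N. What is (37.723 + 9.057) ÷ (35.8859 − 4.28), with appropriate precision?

1.480

37.723 + 9.057 = 46.780, limited to 3 d.p. → 5 s.f.; 35.8859 − 4.28 = 31.6059, limited to 2 d.p. → 4 s.f.
Carrying full precision, 46.780 ÷ 31.6059 = 1.48010339842…; keep min(5, 4) = 4 s.f.
Rounded to 4 significant figures: 1.480.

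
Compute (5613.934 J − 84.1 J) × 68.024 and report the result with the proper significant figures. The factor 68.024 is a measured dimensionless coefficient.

5613.934 J − 84.1 J = 5529.834 J; the difference is limited to 1 decimal place (5 s.f.).
Carrying full precision, 5529.834 × 68.024 = 376161.428016 J; 68.024 has 5 s.f., so the result keeps min(5, 5) = 5 s.f.
Rounded to 5 significant figures: 3.7616 × 10⁵ J.

3.7616 × 10⁵ J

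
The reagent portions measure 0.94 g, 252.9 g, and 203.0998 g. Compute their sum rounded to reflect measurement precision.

4.569 × 10^2 g

0.94 g + 252.9 g + 203.0998 g = 456.9398 g.
Addition/subtraction keeps the fewest decimal places: 0.94 → 2 decimal places, 252.9 → 1 decimal place, 203.0998 → 4 decimal places; limit is 1.
Rounded to 1 decimal place: 4.569 × 10^2 g.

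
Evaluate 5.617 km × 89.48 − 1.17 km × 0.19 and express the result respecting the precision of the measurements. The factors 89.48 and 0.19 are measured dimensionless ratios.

5.617 × 89.48 = 502.60916 → 502.6 km (4 s.f., last digit at the 10^-1 place).
1.17 × 0.19 = 0.2223 → 0.22 km (2 s.f., last digit at the 10^-2 place).
Difference: 502.38686 km; keep the coarser place, 10^-1.
Result: 502.4 km.

502.4 km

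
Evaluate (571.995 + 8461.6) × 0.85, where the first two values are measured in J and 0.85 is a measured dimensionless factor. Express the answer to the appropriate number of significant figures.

7.7 × 10^3 J

571.995 J + 8461.6 J = 9033.595 J; the sum is limited to 1 decimal place (5 s.f.).
Carrying full precision, 9033.595 × 0.85 = 7678.55575 J; 0.85 has 2 s.f., so the result keeps min(5, 2) = 2 s.f.
Rounded to 2 significant figures: 7.7 × 10^3 J.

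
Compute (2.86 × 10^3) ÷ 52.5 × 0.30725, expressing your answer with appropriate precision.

(2.86 × 10^3) ÷ 52.5 × 0.30725 = 16.7378095238…
Multiplication/division keeps the fewest significant figures: 2.86 × 10^3 → 3 s.f., 52.5 → 3 s.f., 0.30725 → 5 s.f.; limit is 3.
Rounded to 3 significant figures: 16.7.

16.7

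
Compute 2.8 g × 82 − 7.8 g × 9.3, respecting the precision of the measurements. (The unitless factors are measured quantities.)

2.8 × 82 = 229.6 → 2.3 × 10² g (2 s.f., last digit at the 10^1 place).
7.8 × 9.3 = 72.54 → 73 g (2 s.f., last digit at the 10^0 place).
Difference: 157.06 g; keep the coarser place, 10^1.
Result: 1.6 × 10² g.

1.6 × 10² g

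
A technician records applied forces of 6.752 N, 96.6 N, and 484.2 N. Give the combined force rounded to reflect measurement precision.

587.6 N

6.752 N + 96.6 N + 484.2 N = 587.552 N.
Addition/subtraction keeps the fewest decimal places: 6.752 → 3 decimal places, 96.6 → 1 decimal place, 484.2 → 1 decimal place; limit is 1.
Rounded to 1 decimal place: 587.6 N.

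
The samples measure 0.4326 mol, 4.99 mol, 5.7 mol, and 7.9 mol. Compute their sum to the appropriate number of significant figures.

19.0 mol

0.4326 mol + 4.99 mol + 5.7 mol + 7.9 mol = 19.0226 mol.
Addition/subtraction keeps the fewest decimal places: 0.4326 → 4 decimal places, 4.99 → 2 decimal places, 5.7 → 1 decimal place, 7.9 → 1 decimal place; limit is 1.
Rounded to 1 decimal place: 19.0 mol.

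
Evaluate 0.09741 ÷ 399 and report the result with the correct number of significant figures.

2.44 × 10^-4

0.09741 ÷ 399 = 0.000244135338346…
Multiplication/division keeps the fewest significant figures: 0.09741 → 4 s.f., 399 → 3 s.f.; limit is 3.
Rounded to 3 significant figures: 2.44 × 10^-4.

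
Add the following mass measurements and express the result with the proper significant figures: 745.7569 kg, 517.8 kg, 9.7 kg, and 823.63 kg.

745.7569 kg + 517.8 kg + 9.7 kg + 823.63 kg = 2096.8869 kg.
Addition/subtraction keeps the fewest decimal places: 745.7569 → 4 decimal places, 517.8 → 1 decimal place, 9.7 → 1 decimal place, 823.63 → 2 decimal places; limit is 1.
Rounded to 1 decimal place: 2096.9 kg.

2096.9 kg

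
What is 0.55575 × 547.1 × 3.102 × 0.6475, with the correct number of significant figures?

610.7

0.55575 × 547.1 × 3.102 × 0.6475 = 610.6997643…
Multiplication/division keeps the fewest significant figures: 0.55575 → 5 s.f., 547.1 → 4 s.f., 3.102 → 4 s.f., 0.6475 → 4 s.f.; limit is 4.
Rounded to 4 significant figures: 610.7.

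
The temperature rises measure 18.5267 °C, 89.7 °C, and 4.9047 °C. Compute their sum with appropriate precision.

113.1 °C

18.5267 °C + 89.7 °C + 4.9047 °C = 113.1314 °C.
Addition/subtraction keeps the fewest decimal places: 18.5267 → 4 decimal places, 89.7 → 1 decimal place, 4.9047 → 4 decimal places; limit is 1.
Rounded to 1 decimal place: 113.1 °C.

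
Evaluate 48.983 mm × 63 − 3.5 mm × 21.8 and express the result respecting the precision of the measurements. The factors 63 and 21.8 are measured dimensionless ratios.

3.0 × 10³ mm

48.983 × 63 = 3085.929 → 3.1 × 10³ mm (2 s.f., last digit at the 10^2 place).
3.5 × 21.8 = 76.3 → 76 mm (2 s.f., last digit at the 10^0 place).
Difference: 3009.629 mm; keep the coarser place, 10^2.
Result: 3.0 × 10³ mm.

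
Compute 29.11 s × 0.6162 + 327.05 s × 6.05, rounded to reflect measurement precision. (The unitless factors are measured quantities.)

29.11 × 0.6162 = 17.937582 → 17.94 s (4 s.f., last digit at the 10^-2 place).
327.05 × 6.05 = 1978.6525 → 1.98 × 10³ s (3 s.f., last digit at the 10^1 place).
Sum: 1996.590082 s; keep the coarser place, 10^1.
Result: 2.00 × 10³ s.

2.00 × 10³ s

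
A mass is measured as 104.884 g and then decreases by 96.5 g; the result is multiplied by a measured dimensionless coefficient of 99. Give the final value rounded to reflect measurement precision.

8.3 × 10² g

104.884 g − 96.5 g = 8.384 g; the difference is limited to 1 decimal place (2 s.f.).
Carrying full precision, 8.384 × 99 = 830.016 g; 99 has 2 s.f., so the result keeps min(2, 2) = 2 s.f.
Rounded to 2 significant figures: 8.3 × 10² g.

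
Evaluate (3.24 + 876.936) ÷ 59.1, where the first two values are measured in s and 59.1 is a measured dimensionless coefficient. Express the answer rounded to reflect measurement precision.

14.9 s

3.24 s + 876.936 s = 880.176 s; the sum is limited to 2 decimal places (5 s.f.).
Carrying full precision, 880.176 ÷ 59.1 = 14.8929949239… s; 59.1 has 3 s.f., so the result keeps min(5, 3) = 3 s.f.
Rounded to 3 significant figures: 14.9 s.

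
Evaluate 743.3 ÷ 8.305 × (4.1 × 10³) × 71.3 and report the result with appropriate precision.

743.3 ÷ 8.305 × (4.1 × 10³) × 71.3 = 26163622.9982…
Multiplication/division keeps the fewest significant figures: 743.3 → 4 s.f., 8.305 → 4 s.f., 4.1 × 10³ → 2 s.f., 71.3 → 3 s.f.; limit is 2.
Rounded to 2 significant figures: 2.6 × 10⁷.

2.6 × 10⁷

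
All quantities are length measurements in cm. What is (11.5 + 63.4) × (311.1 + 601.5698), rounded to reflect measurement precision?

11.5 + 63.4 = 74.9, limited to 1 d.p. → 3 s.f.; 311.1 + 601.5698 = 912.6698, limited to 1 d.p. → 4 s.f.
Carrying full precision, 74.9 × 912.6698 = 68358.96802; keep min(3, 4) = 3 s.f.
Rounded to 3 significant figures: 6.84 × 10^4 cm².

6.84 × 10^4 cm²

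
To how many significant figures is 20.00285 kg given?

7

20.00285: zeros between nonzero digits are significant.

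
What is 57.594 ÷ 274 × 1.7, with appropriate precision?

0.36

57.594 ÷ 274 × 1.7 = 0.357335036496…
Multiplication/division keeps the fewest significant figures: 57.594 → 5 s.f., 274 → 3 s.f., 1.7 → 2 s.f.; limit is 2.
Rounded to 2 significant figures: 0.36.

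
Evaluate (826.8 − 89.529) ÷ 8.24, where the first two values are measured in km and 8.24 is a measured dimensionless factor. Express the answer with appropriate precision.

826.8 km − 89.529 km = 737.271 km; the difference is limited to 1 decimal place (4 s.f.).
Carrying full precision, 737.271 ÷ 8.24 = 89.4746359223… km; 8.24 has 3 s.f., so the result keeps min(4, 3) = 3 s.f.
Rounded to 3 significant figures: 89.5 km.

89.5 km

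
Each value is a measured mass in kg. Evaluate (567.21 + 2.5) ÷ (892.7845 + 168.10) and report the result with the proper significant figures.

0.5370

567.21 + 2.5 = 569.71, limited to 1 d.p. → 4 s.f.; 892.7845 + 168.10 = 1060.8845, limited to 2 d.p. → 6 s.f.
Carrying full precision, 569.71 ÷ 1060.8845 = 0.537014161297…; keep min(4, 6) = 4 s.f.
Rounded to 4 significant figures: 0.5370.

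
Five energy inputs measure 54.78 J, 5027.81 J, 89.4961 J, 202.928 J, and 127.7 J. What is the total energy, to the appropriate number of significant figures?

54.78 J + 5027.81 J + 89.4961 J + 202.928 J + 127.7 J = 5502.7141 J.
Addition/subtraction keeps the fewest decimal places: 54.78 → 2 decimal places, 5027.81 → 2 decimal places, 89.4961 → 4 decimal places, 202.928 → 3 decimal places, 127.7 → 1 decimal place; limit is 1.
Rounded to 1 decimal place: 5502.7 J.

5502.7 J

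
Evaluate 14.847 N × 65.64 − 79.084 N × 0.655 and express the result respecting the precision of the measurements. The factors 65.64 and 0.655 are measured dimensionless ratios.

922.8 N

14.847 × 65.64 = 974.55708 → 974.6 N (4 s.f., last digit at the 10^-1 place).
79.084 × 0.655 = 51.80002 → 51.8 N (3 s.f., last digit at the 10^-1 place).
Difference: 922.75706 N; keep the coarser place, 10^-1.
Result: 922.8 N.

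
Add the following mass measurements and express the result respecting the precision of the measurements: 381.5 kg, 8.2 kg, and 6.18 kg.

395.9 kg

381.5 kg + 8.2 kg + 6.18 kg = 395.88 kg.
Addition/subtraction keeps the fewest decimal places: 381.5 → 1 decimal place, 8.2 → 1 decimal place, 6.18 → 2 decimal places; limit is 1.
Rounded to 1 decimal place: 395.9 kg.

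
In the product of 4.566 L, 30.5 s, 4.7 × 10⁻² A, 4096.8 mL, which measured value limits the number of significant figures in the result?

4.566 L → 4 s.f.; 30.5 s → 3 s.f.; 4.7 × 10⁻² A → 2 s.f.; 4096.8 mL → 5 s.f.
The fewest is 2 significant figures, from 4.7 × 10⁻² A.

4.7 × 10⁻² A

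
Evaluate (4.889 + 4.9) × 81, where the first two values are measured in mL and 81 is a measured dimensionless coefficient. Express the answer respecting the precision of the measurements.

7.9 × 10² mL

4.889 mL + 4.9 mL = 9.789 mL; the sum is limited to 1 decimal place (2 s.f.).
Carrying full precision, 9.789 × 81 = 792.909 mL; 81 has 2 s.f., so the result keeps min(2, 2) = 2 s.f.
Rounded to 2 significant figures: 7.9 × 10² mL.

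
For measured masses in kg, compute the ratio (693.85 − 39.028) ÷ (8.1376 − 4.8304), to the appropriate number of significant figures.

693.85 − 39.028 = 654.822, limited to 2 d.p. → 5 s.f.; 8.1376 − 4.8304 = 3.3072, limited to 4 d.p. → 5 s.f.
Carrying full precision, 654.822 ÷ 3.3072 = 197.998911466…; keep min(5, 5) = 5 s.f.
Rounded to 5 significant figures: 1.9800 × 10^2.

1.9800 × 10^2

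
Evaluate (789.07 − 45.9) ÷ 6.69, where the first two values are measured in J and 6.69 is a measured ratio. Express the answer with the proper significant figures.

111 J

789.07 J − 45.9 J = 743.17 J; the difference is limited to 1 decimal place (4 s.f.).
Carrying full precision, 743.17 ÷ 6.69 = 111.086696562… J; 6.69 has 3 s.f., so the result keeps min(4, 3) = 3 s.f.
Rounded to 3 significant figures: 111 J.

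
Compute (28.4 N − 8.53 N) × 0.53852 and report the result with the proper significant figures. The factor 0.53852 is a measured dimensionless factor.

10.7 N

28.4 N − 8.53 N = 19.87 N; the difference is limited to 1 decimal place (3 s.f.).
Carrying full precision, 19.87 × 0.53852 = 10.7003924 N; 0.53852 has 5 s.f., so the result keeps min(3, 5) = 3 s.f.
Rounded to 3 significant figures: 10.7 N.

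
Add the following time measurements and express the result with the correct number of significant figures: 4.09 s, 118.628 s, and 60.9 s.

4.09 s + 118.628 s + 60.9 s = 183.618 s.
Addition/subtraction keeps the fewest decimal places: 4.09 → 2 decimal places, 118.628 → 3 decimal places, 60.9 → 1 decimal place; limit is 1.
Rounded to 1 decimal place: 183.6 s.

183.6 s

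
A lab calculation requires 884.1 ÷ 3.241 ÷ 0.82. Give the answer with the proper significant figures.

3.3 × 10^2

884.1 ÷ 3.241 ÷ 0.82 = 332.666069641…
Multiplication/division keeps the fewest significant figures: 884.1 → 4 s.f., 3.241 → 4 s.f., 0.82 → 2 s.f.; limit is 2.
Rounded to 2 significant figures: 3.3 × 10^2.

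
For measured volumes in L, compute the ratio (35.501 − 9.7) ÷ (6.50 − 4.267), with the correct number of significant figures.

11.6

35.501 − 9.7 = 25.801, limited to 1 d.p. → 3 s.f.; 6.50 − 4.267 = 2.233, limited to 2 d.p. → 3 s.f.
Carrying full precision, 25.801 ÷ 2.233 = 11.5544111061…; keep min(3, 3) = 3 s.f.
Rounded to 3 significant figures: 11.6.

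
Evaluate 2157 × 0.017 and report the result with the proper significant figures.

37

2157 × 0.017 = 36.669
Multiplication/division keeps the fewest significant figures: 2157 → 4 s.f., 0.017 → 2 s.f.; limit is 2.
Rounded to 2 significant figures: 37.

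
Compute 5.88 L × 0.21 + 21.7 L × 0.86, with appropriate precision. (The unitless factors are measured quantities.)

2.0 × 10^1 L

5.88 × 0.21 = 1.2348 → 1.2 L (2 s.f., last digit at the 10^-1 place).
21.7 × 0.86 = 18.662 → 19 L (2 s.f., last digit at the 10^0 place).
Sum: 19.8968 L; keep the coarser place, 10^0.
Result: 2.0 × 10^1 L.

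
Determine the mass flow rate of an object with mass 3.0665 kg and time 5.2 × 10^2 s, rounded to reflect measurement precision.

0.0059 kg/s

mass flow rate = 3.0665 kg ÷ 5.2 × 10^2 s = 0.00589711538462… kg/s.
3.0665 has 5 significant figures; 5.2 × 10^2 has 2.
Division/multiplication keeps the fewest: 2 significant figures.
Rounded: 0.0059 kg/s.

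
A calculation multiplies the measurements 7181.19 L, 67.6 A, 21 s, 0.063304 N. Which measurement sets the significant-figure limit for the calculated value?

7181.19 L → 6 s.f.; 67.6 A → 3 s.f.; 21 s → 2 s.f.; 0.063304 N → 5 s.f.
The fewest is 2 significant figures, from 21 s.

21 s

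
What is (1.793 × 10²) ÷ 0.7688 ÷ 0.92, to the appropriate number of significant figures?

2.5 × 10²

(1.793 × 10²) ÷ 0.7688 ÷ 0.92 = 253.50065602…
Multiplication/division keeps the fewest significant figures: 1.793 × 10² → 4 s.f., 0.7688 → 4 s.f., 0.92 → 2 s.f.; limit is 2.
Rounded to 2 significant figures: 2.5 × 10².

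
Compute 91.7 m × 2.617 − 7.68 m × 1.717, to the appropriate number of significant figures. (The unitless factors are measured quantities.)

91.7 × 2.617 = 239.9789 → 2.40 × 10² m (3 s.f., last digit at the 10^0 place).
7.68 × 1.717 = 13.18656 → 13.2 m (3 s.f., last digit at the 10^-1 place).
Difference: 226.79234 m; keep the coarser place, 10^0.
Result: 227 m.

227 m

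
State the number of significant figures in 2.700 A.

2.700: trailing zeros after a decimal point are significant.

4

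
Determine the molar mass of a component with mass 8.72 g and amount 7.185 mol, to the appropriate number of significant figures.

1.21 g/mol

molar mass = 8.72 g ÷ 7.185 mol = 1.21363952679… g/mol.
8.72 has 3 significant figures; 7.185 has 4.
Division/multiplication keeps the fewest: 3 significant figures.
Rounded: 1.21 g/mol.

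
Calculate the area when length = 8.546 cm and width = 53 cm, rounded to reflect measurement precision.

4.5 × 10² cm²

area = 8.546 cm × 53 cm = 452.938 cm².
8.546 has 4 significant figures; 53 has 2.
Division/multiplication keeps the fewest: 2 significant figures.
Rounded: 4.5 × 10² cm².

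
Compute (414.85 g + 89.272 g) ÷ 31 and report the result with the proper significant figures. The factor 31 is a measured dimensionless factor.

414.85 g + 89.272 g = 504.122 g; the sum is limited to 2 decimal places (5 s.f.).
Carrying full precision, 504.122 ÷ 31 = 16.262 g; 31 has 2 s.f., so the result keeps min(5, 2) = 2 s.f.
Rounded to 2 significant figures: 16 g.

16 g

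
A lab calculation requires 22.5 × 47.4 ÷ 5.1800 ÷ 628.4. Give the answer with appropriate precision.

22.5 × 47.4 ÷ 5.1800 ÷ 628.4 = 0.327638496003…
Multiplication/division keeps the fewest significant figures: 22.5 → 3 s.f., 47.4 → 3 s.f., 5.1800 → 5 s.f., 628.4 → 4 s.f.; limit is 3.
Rounded to 3 significant figures: 0.328.

0.328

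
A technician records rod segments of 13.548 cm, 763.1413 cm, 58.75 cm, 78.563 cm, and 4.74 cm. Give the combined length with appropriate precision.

13.548 cm + 763.1413 cm + 58.75 cm + 78.563 cm + 4.74 cm = 918.7423 cm.
Addition/subtraction keeps the fewest decimal places: 13.548 → 3 decimal places, 763.1413 → 4 decimal places, 58.75 → 2 decimal places, 78.563 → 3 decimal places, 4.74 → 2 decimal places; limit is 2.
Rounded to 2 decimal places: 918.74 cm.

918.74 cm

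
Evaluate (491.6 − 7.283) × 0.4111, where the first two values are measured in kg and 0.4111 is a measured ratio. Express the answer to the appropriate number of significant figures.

491.6 kg − 7.283 kg = 484.317 kg; the difference is limited to 1 decimal place (4 s.f.).
Carrying full precision, 484.317 × 0.4111 = 199.1027187 kg; 0.4111 has 4 s.f., so the result keeps min(4, 4) = 4 s.f.
Rounded to 4 significant figures: 199.1 kg.

199.1 kg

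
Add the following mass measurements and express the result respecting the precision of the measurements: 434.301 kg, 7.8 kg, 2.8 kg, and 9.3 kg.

434.301 kg + 7.8 kg + 2.8 kg + 9.3 kg = 454.201 kg.
Addition/subtraction keeps the fewest decimal places: 434.301 → 3 decimal places, 7.8 → 1 decimal place, 2.8 → 1 decimal place, 9.3 → 1 decimal place; limit is 1.
Rounded to 1 decimal place: 454.2 kg.

454.2 kg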